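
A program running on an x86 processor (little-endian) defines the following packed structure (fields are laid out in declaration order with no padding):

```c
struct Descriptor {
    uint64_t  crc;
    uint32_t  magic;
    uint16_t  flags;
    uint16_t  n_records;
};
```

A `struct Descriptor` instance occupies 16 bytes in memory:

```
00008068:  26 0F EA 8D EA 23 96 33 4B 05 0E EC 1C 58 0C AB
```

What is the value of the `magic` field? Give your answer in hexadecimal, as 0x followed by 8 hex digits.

`magic` follows `crc` (8 bytes), so it starts at byte offset 8 and occupies 4 bytes.
Bytes at offsets 8..11: 4B 05 0E EC.
Little-endian: lowest address holds the least-significant byte.
Reassemble most-significant byte first: EC 0E 05 4B → 0xEC0E054B.

0xEC0E054B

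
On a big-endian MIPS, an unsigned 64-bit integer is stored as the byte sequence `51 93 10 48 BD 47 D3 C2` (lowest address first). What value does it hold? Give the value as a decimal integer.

5878059843247920066

In big-endian order the high byte comes first in memory.
The bytes are already most-significant first: 0x51931048BD47D3C2.
0x51931048BD47D3C2 = 5878059843247920066.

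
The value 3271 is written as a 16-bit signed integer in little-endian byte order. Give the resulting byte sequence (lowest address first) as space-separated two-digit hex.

C7 0C

3271 in hexadecimal, padded to 16 bits, is 0x0CC7.
Split into bytes (most-significant first): 0C C7.
Little-endian: lowest address holds the least-significant byte.
So at ascending addresses the bytes are C7 0C.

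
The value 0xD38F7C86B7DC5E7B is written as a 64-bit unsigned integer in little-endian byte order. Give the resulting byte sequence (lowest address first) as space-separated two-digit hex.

Split into bytes (most-significant first): D3 8F 7C 86 B7 DC 5E 7B.
In little-endian order the low byte comes first in memory.
So at ascending addresses the bytes are 7B 5E DC B7 86 7C 8F D3.

7B 5E DC B7 86 7C 8F D3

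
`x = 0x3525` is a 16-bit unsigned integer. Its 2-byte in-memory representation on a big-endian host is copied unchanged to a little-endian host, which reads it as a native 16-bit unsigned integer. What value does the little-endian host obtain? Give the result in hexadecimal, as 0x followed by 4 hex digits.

Stored big-endian, the bytes at ascending addresses are 35 25.
Read back as little-endian, the first byte is least significant, giving 0x2535.

0x2535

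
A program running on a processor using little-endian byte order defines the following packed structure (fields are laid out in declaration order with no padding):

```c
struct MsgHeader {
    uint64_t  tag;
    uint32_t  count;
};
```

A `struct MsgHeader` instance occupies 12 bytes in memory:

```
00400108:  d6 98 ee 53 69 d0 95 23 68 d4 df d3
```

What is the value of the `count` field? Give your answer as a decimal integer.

`count` follows `tag` (8 bytes), so it starts at byte offset 8 and occupies 4 bytes.
Bytes at offsets 8..11: 68 D4 DF D3.
Little-endian: lowest address holds the least-significant byte.
Reassemble most-significant byte first: D3 DF D4 68 → 0xD3DFD468.
0xD3DFD468 = 3554661480.

3554661480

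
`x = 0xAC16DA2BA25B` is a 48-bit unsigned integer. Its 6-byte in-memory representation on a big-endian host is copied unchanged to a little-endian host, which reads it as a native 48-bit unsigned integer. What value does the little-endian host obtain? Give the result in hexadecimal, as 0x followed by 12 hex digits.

0x5BA22BDA16AC

Stored big-endian, the bytes at ascending addresses are AC 16 DA 2B A2 5B.
Read back as little-endian, the first byte is least significant, giving 0x5BA22BDA16AC.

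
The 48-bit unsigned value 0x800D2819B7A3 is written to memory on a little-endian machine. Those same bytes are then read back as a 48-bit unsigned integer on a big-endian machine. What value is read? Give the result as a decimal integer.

180006796397952

Stored little-endian, the bytes at ascending addresses are A3 B7 19 28 0D 80.
Read back as big-endian, the last byte is least significant, giving 0xA3B719280D80.
0xA3B719280D80 = 180006796397952.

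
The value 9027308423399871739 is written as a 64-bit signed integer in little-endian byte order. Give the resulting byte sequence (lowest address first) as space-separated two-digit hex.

FB 14 A4 AE 2E 71 47 7D

9027308423399871739 in hexadecimal, padded to 64 bits, is 0x7D47712EAEA414FB.
Split into bytes (most-significant first): 7D 47 71 2E AE A4 14 FB.
In little-endian order the low byte comes first in memory.
So at ascending addresses the bytes are FB 14 A4 AE 2E 71 47 7D.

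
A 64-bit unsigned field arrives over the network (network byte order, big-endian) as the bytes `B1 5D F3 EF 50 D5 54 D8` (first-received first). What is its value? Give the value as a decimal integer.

In big-endian order the high byte comes first in memory.
The bytes are already most-significant first: 0xB15DF3EF50D554D8.
0xB15DF3EF50D554D8 = 12780639526726227160.

12780639526726227160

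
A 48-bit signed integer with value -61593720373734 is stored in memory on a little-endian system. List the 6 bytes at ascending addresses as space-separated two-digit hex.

Two's complement of -61593720373734 in 48 bits: 61593720373734 = 0x3804E7D2C1E6; invert → 0xC7FB182D3E19; add 1 → 0xC7FB182D3E1A.
Split into bytes (most-significant first): C7 FB 18 2D 3E 1A.
In little-endian order the low byte comes first in memory.
So at ascending addresses the bytes are 1A 3E 2D 18 FB C7.

1A 3E 2D 18 FB C7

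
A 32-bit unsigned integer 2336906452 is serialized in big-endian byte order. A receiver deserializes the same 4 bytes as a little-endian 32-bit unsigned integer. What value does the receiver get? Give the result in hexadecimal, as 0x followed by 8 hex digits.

2336906452 in 32-bit hexadecimal is 0x8B4A5CD4.
Stored big-endian, the bytes at ascending addresses are 8B 4A 5C D4.
Read back as little-endian, the first byte is least significant, giving 0xD45C4A8B.

0xD45C4A8B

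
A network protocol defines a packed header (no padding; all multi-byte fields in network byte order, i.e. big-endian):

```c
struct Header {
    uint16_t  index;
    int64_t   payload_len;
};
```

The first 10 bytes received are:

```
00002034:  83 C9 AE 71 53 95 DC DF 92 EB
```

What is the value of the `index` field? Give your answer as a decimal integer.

33737

`index` is the first field, at byte offset 0, occupying 2 bytes.
Bytes at offsets 0..1: 83 C9.
Big-endian stores the most-significant byte at the lowest address.
The bytes are already most-significant first: 0x83C9.
0x83C9 = 33737.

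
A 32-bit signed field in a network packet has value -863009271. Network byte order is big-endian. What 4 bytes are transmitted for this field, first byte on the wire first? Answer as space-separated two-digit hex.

CC 8F 86 09

Two's complement of -863009271 in 32 bits: 863009271 = 0x337079F7; invert → 0xCC8F8608; add 1 → 0xCC8F8609.
Split into bytes (most-significant first): CC 8F 86 09.
In big-endian order the high byte comes first in memory.
So the memory order matches the most-significant-first order: CC 8F 86 09.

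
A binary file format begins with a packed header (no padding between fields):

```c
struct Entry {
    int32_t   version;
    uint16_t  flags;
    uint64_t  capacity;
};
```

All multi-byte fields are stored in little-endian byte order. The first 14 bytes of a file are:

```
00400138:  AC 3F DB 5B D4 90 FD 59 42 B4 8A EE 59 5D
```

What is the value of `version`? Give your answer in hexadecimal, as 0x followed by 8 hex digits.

0x5BDB3FAC

`version` is the first field, at byte offset 0, occupying 4 bytes.
Bytes at offsets 0..3: AC 3F DB 5B.
Little-endian stores the least-significant byte at the lowest address.
Reassemble most-significant byte first: 5B DB 3F AC → 0x5BDB3FAC.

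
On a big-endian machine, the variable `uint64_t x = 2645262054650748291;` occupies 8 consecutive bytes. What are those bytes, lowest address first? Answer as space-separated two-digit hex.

24 B5 DB D2 D1 47 1D 83

2645262054650748291 in hexadecimal, padded to 64 bits, is 0x24B5DBD2D1471D83.
Split into bytes (most-significant first): 24 B5 DB D2 D1 47 1D 83.
In big-endian order the high byte comes first in memory.
So the memory order matches the most-significant-first order: 24 B5 DB D2 D1 47 1D 83.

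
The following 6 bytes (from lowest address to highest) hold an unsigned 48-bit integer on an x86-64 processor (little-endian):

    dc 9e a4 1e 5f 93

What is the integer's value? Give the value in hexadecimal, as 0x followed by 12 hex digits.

Little-endian: lowest address holds the least-significant byte.
Reassemble most-significant byte first: 93 5F 1E A4 9E DC → 0x935F1EA49EDC.

0x935F1EA49EDC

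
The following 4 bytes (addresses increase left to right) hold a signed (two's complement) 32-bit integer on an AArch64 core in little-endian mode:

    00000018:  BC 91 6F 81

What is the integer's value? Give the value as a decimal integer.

Little-endian: lowest address holds the least-significant byte.
Reassemble most-significant byte first: 81 6F 91 BC → 0x816F91BC.
Top bit is set, so as a signed 32-bit value this is 0x816F91BC − 2^32 = -2123394628.

-2123394628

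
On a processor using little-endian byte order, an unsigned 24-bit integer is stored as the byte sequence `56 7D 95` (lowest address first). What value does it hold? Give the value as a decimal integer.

9796950

Little-endian: lowest address holds the least-significant byte.
Reassemble most-significant byte first: 95 7D 56 → 0x957D56.
0x957D56 = 9796950.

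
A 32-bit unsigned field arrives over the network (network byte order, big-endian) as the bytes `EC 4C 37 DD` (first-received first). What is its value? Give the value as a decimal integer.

In big-endian order the high byte comes first in memory.
The bytes are already most-significant first: 0xEC4C37DD.
0xEC4C37DD = 3964418013.

3964418013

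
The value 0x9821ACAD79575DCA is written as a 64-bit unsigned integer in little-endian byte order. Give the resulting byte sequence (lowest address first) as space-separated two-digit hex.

Split into bytes (most-significant first): 98 21 AC AD 79 57 5D CA.
Little-endian stores the least-significant byte at the lowest address.
So at ascending addresses the bytes are CA 5D 57 79 AD AC 21 98.

CA 5D 57 79 AD AC 21 98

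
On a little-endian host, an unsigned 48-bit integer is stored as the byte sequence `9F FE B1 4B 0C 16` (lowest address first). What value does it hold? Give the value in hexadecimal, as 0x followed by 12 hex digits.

In little-endian order the low byte comes first in memory.
Reassemble most-significant byte first: 16 0C 4B B1 FE 9F → 0x160C4BB1FE9F.

0x160C4BB1FE9F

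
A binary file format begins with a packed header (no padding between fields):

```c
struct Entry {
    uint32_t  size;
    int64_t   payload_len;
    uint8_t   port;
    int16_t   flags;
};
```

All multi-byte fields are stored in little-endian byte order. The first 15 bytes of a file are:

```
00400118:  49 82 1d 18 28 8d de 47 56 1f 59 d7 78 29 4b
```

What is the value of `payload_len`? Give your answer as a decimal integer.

`payload_len` follows `size` (4 bytes), so it starts at byte offset 4 and occupies 8 bytes.
Bytes at offsets 4..11: 28 8D DE 47 56 1F 59 D7.
Little-endian: lowest address holds the least-significant byte.
Reassemble most-significant byte first: D7 59 1F 56 47 DE 8D 28 → 0xD7591F5647DE8D28.
Top bit is set, so as a signed 64-bit value this is 0xD7591F5647DE8D28 − 2^64 = -2929275627194381016.

-2929275627194381016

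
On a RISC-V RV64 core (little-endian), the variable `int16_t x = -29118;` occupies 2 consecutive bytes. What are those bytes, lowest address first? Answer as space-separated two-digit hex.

Two's complement of -29118 in 16 bits: 29118 = 0x71BE; invert → 0x8E41; add 1 → 0x8E42.
Split into bytes (most-significant first): 8E 42.
Little-endian: lowest address holds the least-significant byte.
So at ascending addresses the bytes are 42 8E.

42 8E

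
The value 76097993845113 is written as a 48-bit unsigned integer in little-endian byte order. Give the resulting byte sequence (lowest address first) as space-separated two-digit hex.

79 29 E4 F1 35 45

76097993845113 in hexadecimal, padded to 48 bits, is 0x4535F1E42979.
Split into bytes (most-significant first): 45 35 F1 E4 29 79.
In little-endian order the low byte comes first in memory.
So at ascending addresses the bytes are 79 29 E4 F1 35 45.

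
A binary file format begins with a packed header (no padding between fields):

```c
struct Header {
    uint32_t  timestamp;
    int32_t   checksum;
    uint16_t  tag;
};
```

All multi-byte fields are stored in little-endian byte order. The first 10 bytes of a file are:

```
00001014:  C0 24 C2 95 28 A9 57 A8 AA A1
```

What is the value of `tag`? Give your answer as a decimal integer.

41386

`tag` follows `timestamp` (4 B), `checksum` (4 B), so it starts at offset 4 + 4 = 8 and occupies 2 bytes.
Bytes at offsets 8..9: AA A1.
Little-endian: lowest address holds the least-significant byte.
Reassemble most-significant byte first: A1 AA → 0xA1AA.
0xA1AA = 41386.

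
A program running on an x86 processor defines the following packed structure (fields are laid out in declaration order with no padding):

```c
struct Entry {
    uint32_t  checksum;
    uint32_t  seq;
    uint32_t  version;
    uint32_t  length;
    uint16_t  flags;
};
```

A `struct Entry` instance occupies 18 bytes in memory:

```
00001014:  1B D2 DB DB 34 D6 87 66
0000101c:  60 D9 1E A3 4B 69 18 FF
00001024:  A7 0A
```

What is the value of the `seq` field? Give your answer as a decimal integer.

`seq` follows `checksum` (4 bytes), so it starts at byte offset 4 and occupies 4 bytes.
Bytes at offsets 4..7: 34 D6 87 66.
In little-endian order the low byte comes first in memory.
Reassemble most-significant byte first: 66 87 D6 34 → 0x6687D634.
0x6687D634 = 1720178228.

1720178228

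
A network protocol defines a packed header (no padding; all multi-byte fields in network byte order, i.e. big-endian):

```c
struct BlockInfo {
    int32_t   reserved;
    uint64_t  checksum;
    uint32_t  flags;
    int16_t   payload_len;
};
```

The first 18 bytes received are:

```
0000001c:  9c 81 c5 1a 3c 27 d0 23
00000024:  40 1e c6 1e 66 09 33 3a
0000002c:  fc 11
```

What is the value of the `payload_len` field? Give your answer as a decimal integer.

`payload_len` follows `reserved` (4 B), `checksum` (8 B), `flags` (4 B), so it starts at offset 4 + 8 + 4 = 16 and occupies 2 bytes.
Bytes at offsets 16..17: FC 11.
Big-endian stores the most-significant byte at the lowest address.
The bytes are already most-significant first: 0xFC11.
Top bit is set, so as a signed 16-bit value this is 0xFC11 − 2^16 = -1007.

-1007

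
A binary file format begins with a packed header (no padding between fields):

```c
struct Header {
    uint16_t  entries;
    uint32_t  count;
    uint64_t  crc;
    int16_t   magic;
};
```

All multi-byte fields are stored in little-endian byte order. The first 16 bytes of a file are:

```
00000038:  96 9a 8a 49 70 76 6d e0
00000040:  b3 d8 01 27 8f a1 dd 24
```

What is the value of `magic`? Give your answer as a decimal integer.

9437

`magic` follows `entries` (2 B), `count` (4 B), `crc` (8 B), so it starts at offset 2 + 4 + 8 = 14 and occupies 2 bytes.
Bytes at offsets 14..15: DD 24.
Little-endian stores the least-significant byte at the lowest address.
Reassemble most-significant byte first: 24 DD → 0x24DD.
0x24DD = 9437.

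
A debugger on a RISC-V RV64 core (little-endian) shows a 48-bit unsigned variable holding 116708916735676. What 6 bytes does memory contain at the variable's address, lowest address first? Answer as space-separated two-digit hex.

BC 2E 86 69 25 6A

116708916735676 in hexadecimal, padded to 48 bits, is 0x6A2569862EBC.
Split into bytes (most-significant first): 6A 25 69 86 2E BC.
Little-endian stores the least-significant byte at the lowest address.
So at ascending addresses the bytes are BC 2E 86 69 25 6A.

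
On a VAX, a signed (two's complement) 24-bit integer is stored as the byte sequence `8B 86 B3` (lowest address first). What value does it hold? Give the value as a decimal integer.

-5011829

Little-endian stores the least-significant byte at the lowest address.
Reassemble most-significant byte first: B3 86 8B → 0xB3868B.
Top bit is set, so as a signed 24-bit value this is 0xB3868B − 2^24 = -5011829.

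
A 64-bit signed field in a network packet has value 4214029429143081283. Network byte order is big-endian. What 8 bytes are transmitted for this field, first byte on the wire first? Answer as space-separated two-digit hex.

4214029429143081283 in hexadecimal, padded to 64 bits, is 0x3A7B3D705D1D9143.
Split into bytes (most-significant first): 3A 7B 3D 70 5D 1D 91 43.
Big-endian stores the most-significant byte at the lowest address.
So the memory order matches the most-significant-first order: 3A 7B 3D 70 5D 1D 91 43.

3A 7B 3D 70 5D 1D 91 43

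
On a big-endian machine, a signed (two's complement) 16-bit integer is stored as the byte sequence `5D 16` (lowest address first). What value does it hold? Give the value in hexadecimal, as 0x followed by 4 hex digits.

0x5D16

Big-endian stores the most-significant byte at the lowest address.
The bytes are already most-significant first: 0x5D16.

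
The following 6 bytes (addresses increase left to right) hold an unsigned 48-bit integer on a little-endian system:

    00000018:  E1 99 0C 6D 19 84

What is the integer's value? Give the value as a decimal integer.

145244738591201

Little-endian: lowest address holds the least-significant byte.
Reassemble most-significant byte first: 84 19 6D 0C 99 E1 → 0x84196D0C99E1.
0x84196D0C99E1 = 145244738591201.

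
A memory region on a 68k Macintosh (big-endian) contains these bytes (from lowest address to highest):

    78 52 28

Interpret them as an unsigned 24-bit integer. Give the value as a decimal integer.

7885352

Big-endian: lowest address holds the most-significant byte.
The bytes are already most-significant first: 0x785228.
0x785228 = 7885352.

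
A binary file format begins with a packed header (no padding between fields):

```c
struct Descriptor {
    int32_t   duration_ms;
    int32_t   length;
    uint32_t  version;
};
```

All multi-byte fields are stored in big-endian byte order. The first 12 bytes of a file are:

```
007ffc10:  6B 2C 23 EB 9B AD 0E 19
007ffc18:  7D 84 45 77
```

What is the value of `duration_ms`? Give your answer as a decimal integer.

1798054891

`duration_ms` is the first field, at byte offset 0, occupying 4 bytes.
Bytes at offsets 0..3: 6B 2C 23 EB.
Big-endian: lowest address holds the most-significant byte.
The bytes are already most-significant first: 0x6B2C23EB.
0x6B2C23EB = 1798054891.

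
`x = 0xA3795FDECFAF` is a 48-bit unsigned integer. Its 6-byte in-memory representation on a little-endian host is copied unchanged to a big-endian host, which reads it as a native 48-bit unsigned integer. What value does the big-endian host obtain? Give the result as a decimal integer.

Stored little-endian, the bytes at ascending addresses are AF CF DE 5F 79 A3.
Read back as big-endian, the last byte is least significant, giving 0xAFCFDE5F79A3.
0xAFCFDE5F79A3 = 193307323890083.

193307323890083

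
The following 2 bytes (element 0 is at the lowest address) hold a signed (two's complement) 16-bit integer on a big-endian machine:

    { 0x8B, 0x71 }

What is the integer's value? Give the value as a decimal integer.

-29839

Big-endian: lowest address holds the most-significant byte.
The bytes are already most-significant first: 0x8B71.
Top bit is set, so as a signed 16-bit value this is 0x8B71 − 2^16 = -29839.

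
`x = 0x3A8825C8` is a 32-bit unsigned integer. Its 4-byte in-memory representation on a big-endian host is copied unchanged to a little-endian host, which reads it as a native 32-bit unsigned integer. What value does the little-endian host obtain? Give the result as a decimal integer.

Stored big-endian, the bytes at ascending addresses are 3A 88 25 C8.
Read back as little-endian, the first byte is least significant, giving 0xC825883A.
0xC825883A = 3357902906.

3357902906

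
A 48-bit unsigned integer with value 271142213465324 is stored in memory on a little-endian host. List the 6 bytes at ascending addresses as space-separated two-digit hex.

271142213465324 in hexadecimal, padded to 48 bits, is 0xF69A375134EC.
Split into bytes (most-significant first): F6 9A 37 51 34 EC.
Little-endian: lowest address holds the least-significant byte.
So at ascending addresses the bytes are EC 34 51 37 9A F6.

EC 34 51 37 9A F6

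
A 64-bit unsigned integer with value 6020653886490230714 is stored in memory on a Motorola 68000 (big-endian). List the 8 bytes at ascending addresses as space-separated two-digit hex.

53 8D A8 CF 9B D3 3F BA

6020653886490230714 in hexadecimal, padded to 64 bits, is 0x538DA8CF9BD33FBA.
Split into bytes (most-significant first): 53 8D A8 CF 9B D3 3F BA.
Big-endian stores the most-significant byte at the lowest address.
So the memory order matches the most-significant-first order: 53 8D A8 CF 9B D3 3F BA.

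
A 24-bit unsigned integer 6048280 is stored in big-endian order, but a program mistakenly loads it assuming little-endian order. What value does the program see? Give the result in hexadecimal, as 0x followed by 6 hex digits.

0x184A5C

6048280 in 24-bit hexadecimal is 0x5C4A18.
Stored big-endian, the bytes at ascending addresses are 5C 4A 18.
Read back as little-endian, the first byte is least significant, giving 0x184A5C.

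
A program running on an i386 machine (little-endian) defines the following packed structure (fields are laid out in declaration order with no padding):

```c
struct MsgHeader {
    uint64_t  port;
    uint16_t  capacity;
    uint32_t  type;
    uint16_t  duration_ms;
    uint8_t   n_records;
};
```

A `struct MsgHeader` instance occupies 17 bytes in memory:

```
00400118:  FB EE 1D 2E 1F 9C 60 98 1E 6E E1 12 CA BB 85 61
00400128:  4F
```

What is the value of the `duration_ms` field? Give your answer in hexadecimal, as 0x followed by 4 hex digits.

0x6185

`duration_ms` follows `port` (8 B), `capacity` (2 B), `type` (4 B), so it starts at offset 8 + 2 + 4 = 14 and occupies 2 bytes.
Bytes at offsets 14..15: 85 61.
Little-endian: lowest address holds the least-significant byte.
Reassemble most-significant byte first: 61 85 → 0x6185.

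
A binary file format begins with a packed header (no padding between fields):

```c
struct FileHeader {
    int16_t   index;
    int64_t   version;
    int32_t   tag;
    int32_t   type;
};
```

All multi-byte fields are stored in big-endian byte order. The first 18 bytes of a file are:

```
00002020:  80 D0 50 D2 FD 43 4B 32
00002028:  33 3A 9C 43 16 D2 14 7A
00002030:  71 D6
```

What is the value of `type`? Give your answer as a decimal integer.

`type` follows `index` (2 B), `version` (8 B), `tag` (4 B), so it starts at offset 2 + 8 + 4 = 14 and occupies 4 bytes.
Bytes at offsets 14..17: 14 7A 71 D6.
In big-endian order the high byte comes first in memory.
The bytes are already most-significant first: 0x147A71D6.
0x147A71D6 = 343568854.

343568854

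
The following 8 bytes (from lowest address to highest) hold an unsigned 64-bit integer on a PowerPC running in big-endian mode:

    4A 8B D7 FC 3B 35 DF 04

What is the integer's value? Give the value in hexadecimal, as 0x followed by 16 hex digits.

0x4A8BD7FC3B35DF04

Big-endian: lowest address holds the most-significant byte.
The bytes are already most-significant first: 0x4A8BD7FC3B35DF04.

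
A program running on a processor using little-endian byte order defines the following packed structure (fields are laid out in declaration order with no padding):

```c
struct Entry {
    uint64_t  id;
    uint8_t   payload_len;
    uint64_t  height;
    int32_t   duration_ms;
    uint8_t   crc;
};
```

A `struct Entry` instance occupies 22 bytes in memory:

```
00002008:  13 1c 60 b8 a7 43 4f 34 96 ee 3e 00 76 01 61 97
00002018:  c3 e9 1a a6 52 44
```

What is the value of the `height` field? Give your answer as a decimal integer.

`height` follows `id` (8 B), `payload_len` (1 B), so it starts at offset 8 + 1 = 9 and occupies 8 bytes.
Bytes at offsets 9..16: EE 3E 00 76 01 61 97 C3.
Little-endian: lowest address holds the least-significant byte.
Reassemble most-significant byte first: C3 97 61 01 76 00 3E EE → 0xC397610176003EEE.
0xC397610176003EEE = 14093840217781845742.

14093840217781845742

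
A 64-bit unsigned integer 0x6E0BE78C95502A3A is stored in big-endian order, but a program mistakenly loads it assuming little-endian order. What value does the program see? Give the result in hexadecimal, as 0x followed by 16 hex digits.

Stored big-endian, the bytes at ascending addresses are 6E 0B E7 8C 95 50 2A 3A.
Read back as little-endian, the first byte is least significant, giving 0x3A2A50958CE70B6E.

0x3A2A50958CE70B6E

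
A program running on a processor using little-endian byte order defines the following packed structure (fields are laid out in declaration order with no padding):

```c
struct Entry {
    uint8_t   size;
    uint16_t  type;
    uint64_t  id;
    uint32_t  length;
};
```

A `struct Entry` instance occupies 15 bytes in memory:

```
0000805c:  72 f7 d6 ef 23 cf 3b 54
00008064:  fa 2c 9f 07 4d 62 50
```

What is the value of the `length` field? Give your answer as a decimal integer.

1348619527

`length` follows `size` (1 B), `type` (2 B), `id` (8 B), so it starts at offset 1 + 2 + 8 = 11 and occupies 4 bytes.
Bytes at offsets 11..14: 07 4D 62 50.
Little-endian: lowest address holds the least-significant byte.
Reassemble most-significant byte first: 50 62 4D 07 → 0x50624D07.
0x50624D07 = 1348619527.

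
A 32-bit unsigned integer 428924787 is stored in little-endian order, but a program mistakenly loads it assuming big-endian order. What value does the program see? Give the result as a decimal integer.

1944031257

428924787 in 32-bit hexadecimal is 0x1990DF73.
Stored little-endian, the bytes at ascending addresses are 73 DF 90 19.
Read back as big-endian, the last byte is least significant, giving 0x73DF9019.
0x73DF9019 = 1944031257.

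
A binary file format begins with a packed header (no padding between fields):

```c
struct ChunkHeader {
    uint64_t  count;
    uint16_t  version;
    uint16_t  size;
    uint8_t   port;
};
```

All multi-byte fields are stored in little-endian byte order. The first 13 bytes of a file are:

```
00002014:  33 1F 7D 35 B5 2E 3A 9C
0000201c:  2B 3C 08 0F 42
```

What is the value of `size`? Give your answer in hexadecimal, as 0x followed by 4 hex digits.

`size` follows `count` (8 B), `version` (2 B), so it starts at offset 8 + 2 = 10 and occupies 2 bytes.
Bytes at offsets 10..11: 08 0F.
Little-endian: lowest address holds the least-significant byte.
Reassemble most-significant byte first: 0F 08 → 0x0F08.

0x0F08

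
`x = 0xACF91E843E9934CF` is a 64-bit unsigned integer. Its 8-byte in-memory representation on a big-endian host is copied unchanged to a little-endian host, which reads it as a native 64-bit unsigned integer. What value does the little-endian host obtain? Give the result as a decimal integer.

14930727158423681452

Stored big-endian, the bytes at ascending addresses are AC F9 1E 84 3E 99 34 CF.
Read back as little-endian, the first byte is least significant, giving 0xCF34993E841EF9AC.
0xCF34993E841EF9AC = 14930727158423681452.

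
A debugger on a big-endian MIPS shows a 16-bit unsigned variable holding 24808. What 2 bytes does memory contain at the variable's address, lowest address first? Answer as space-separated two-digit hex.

60 E8

24808 in hexadecimal, padded to 16 bits, is 0x60E8.
Split into bytes (most-significant first): 60 E8.
Big-endian stores the most-significant byte at the lowest address.
So the memory order matches the most-significant-first order: 60 E8.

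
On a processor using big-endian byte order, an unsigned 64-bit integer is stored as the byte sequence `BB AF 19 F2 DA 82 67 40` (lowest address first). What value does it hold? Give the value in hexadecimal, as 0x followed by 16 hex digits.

0xBBAF19F2DA826740

Big-endian: lowest address holds the most-significant byte.
The bytes are already most-significant first: 0xBBAF19F2DA826740.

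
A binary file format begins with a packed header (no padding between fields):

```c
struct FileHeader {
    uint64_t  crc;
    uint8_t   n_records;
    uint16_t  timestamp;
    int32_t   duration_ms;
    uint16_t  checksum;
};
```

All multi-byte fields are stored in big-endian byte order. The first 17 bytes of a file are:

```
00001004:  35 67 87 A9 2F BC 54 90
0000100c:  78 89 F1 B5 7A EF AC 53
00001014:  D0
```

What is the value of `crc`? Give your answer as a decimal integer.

3848193567331472528

`crc` is the first field, at byte offset 0, occupying 8 bytes.
Bytes at offsets 0..7: 35 67 87 A9 2F BC 54 90.
Big-endian: lowest address holds the most-significant byte.
The bytes are already most-significant first: 0x356787A92FBC5490.
0x356787A92FBC5490 = 3848193567331472528.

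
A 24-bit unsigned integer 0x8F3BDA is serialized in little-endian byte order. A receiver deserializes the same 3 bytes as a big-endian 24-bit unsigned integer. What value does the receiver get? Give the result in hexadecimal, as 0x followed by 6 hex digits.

0xDA3B8F

Stored little-endian, the bytes at ascending addresses are DA 3B 8F.
Read back as big-endian, the last byte is least significant, giving 0xDA3B8F.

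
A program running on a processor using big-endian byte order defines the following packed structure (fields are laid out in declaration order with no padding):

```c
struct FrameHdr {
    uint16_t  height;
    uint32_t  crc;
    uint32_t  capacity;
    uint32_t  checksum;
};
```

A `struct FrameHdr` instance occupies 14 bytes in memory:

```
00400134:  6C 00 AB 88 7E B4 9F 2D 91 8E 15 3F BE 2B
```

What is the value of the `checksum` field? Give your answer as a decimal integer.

356498987

`checksum` follows `height` (2 B), `crc` (4 B), `capacity` (4 B), so it starts at offset 2 + 4 + 4 = 10 and occupies 4 bytes.
Bytes at offsets 10..13: 15 3F BE 2B.
In big-endian order the high byte comes first in memory.
The bytes are already most-significant first: 0x153FBE2B.
0x153FBE2B = 356498987.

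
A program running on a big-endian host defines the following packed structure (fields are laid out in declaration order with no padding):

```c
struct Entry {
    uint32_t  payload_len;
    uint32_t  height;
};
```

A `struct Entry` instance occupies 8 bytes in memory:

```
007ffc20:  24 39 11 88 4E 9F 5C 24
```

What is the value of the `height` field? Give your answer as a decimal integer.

1319066660

`height` follows `payload_len` (4 bytes), so it starts at byte offset 4 and occupies 4 bytes.
Bytes at offsets 4..7: 4E 9F 5C 24.
Big-endian stores the most-significant byte at the lowest address.
The bytes are already most-significant first: 0x4E9F5C24.
0x4E9F5C24 = 1319066660.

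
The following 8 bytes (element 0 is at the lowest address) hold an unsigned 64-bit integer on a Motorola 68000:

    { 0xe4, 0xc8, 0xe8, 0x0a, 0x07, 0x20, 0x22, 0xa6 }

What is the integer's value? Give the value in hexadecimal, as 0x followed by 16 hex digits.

Big-endian stores the most-significant byte at the lowest address.
The bytes are already most-significant first: 0xE4C8E80A072022A6.

0xE4C8E80A072022A6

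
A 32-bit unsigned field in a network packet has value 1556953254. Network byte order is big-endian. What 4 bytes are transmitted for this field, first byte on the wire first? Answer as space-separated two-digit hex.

1556953254 in hexadecimal, padded to 32 bits, is 0x5CCD38A6.
Split into bytes (most-significant first): 5C CD 38 A6.
Big-endian stores the most-significant byte at the lowest address.
So the memory order matches the most-significant-first order: 5C CD 38 A6.

5C CD 38 A6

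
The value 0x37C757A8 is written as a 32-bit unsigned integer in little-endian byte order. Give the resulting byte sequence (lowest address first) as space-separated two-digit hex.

Split into bytes (most-significant first): 37 C7 57 A8.
Little-endian: lowest address holds the least-significant byte.
So at ascending addresses the bytes are A8 57 C7 37.

A8 57 C7 37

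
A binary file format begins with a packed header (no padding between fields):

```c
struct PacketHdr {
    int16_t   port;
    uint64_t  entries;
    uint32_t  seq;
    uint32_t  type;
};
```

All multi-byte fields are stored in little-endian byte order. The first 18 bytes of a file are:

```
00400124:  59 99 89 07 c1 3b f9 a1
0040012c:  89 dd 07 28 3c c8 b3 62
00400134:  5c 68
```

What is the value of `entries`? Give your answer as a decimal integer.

`entries` follows `port` (2 bytes), so it starts at byte offset 2 and occupies 8 bytes.
Bytes at offsets 2..9: 89 07 C1 3B F9 A1 89 DD.
Little-endian: lowest address holds the least-significant byte.
Reassemble most-significant byte first: DD 89 A1 F9 3B C1 07 89 → 0xDD89A1F93BC10789.
0xDD89A1F93BC10789 = 15963468446012868489.

15963468446012868489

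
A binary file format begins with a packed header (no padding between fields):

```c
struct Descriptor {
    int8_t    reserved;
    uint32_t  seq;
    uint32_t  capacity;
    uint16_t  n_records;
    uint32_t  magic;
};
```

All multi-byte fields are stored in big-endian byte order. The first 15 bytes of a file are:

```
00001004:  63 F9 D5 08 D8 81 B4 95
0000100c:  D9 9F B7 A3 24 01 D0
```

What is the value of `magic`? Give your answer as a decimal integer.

`magic` follows `reserved` (1 B), `seq` (4 B), `capacity` (4 B), `n_records` (2 B), so it starts at offset 1 + 4 + 4 + 2 = 11 and occupies 4 bytes.
Bytes at offsets 11..14: A3 24 01 D0.
In big-endian order the high byte comes first in memory.
The bytes are already most-significant first: 0xA32401D0.
0xA32401D0 = 2737045968.

2737045968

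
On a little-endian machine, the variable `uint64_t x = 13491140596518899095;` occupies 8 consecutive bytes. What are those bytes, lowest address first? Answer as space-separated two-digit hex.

97 4D 5C B6 E4 28 3A BB

13491140596518899095 in hexadecimal, padded to 64 bits, is 0xBB3A28E4B65C4D97.
Split into bytes (most-significant first): BB 3A 28 E4 B6 5C 4D 97.
Little-endian stores the least-significant byte at the lowest address.
So at ascending addresses the bytes are 97 4D 5C B6 E4 28 3A BB.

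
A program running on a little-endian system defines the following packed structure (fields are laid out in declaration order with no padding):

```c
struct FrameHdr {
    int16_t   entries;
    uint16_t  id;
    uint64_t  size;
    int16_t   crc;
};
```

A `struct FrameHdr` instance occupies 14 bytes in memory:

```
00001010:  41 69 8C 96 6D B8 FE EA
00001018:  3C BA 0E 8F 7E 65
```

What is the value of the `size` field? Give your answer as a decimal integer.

10308381367901010029

`size` follows `entries` (2 B), `id` (2 B), so it starts at offset 2 + 2 = 4 and occupies 8 bytes.
Bytes at offsets 4..11: 6D B8 FE EA 3C BA 0E 8F.
Little-endian stores the least-significant byte at the lowest address.
Reassemble most-significant byte first: 8F 0E BA 3C EA FE B8 6D → 0x8F0EBA3CEAFEB86D.
0x8F0EBA3CEAFEB86D = 10308381367901010029.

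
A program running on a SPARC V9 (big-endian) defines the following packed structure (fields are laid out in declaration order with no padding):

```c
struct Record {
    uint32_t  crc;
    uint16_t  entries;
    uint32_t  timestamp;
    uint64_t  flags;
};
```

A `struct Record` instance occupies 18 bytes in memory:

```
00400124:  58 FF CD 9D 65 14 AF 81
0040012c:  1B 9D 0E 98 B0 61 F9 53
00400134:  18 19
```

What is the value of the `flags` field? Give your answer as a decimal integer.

`flags` follows `crc` (4 B), `entries` (2 B), `timestamp` (4 B), so it starts at offset 4 + 2 + 4 = 10 and occupies 8 bytes.
Bytes at offsets 10..17: 0E 98 B0 61 F9 53 18 19.
In big-endian order the high byte comes first in memory.
The bytes are already most-significant first: 0x0E98B061F9531819.
0x0E98B061F9531819 = 1051784447832299545.

1051784447832299545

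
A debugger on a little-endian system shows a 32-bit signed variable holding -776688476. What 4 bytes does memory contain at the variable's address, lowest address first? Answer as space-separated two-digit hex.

Two's complement of -776688476 in 32 bits: 776688476 = 0x2E4B535C; invert → 0xD1B4ACA3; add 1 → 0xD1B4ACA4.
Split into bytes (most-significant first): D1 B4 AC A4.
In little-endian order the low byte comes first in memory.
So at ascending addresses the bytes are A4 AC B4 D1.

A4 AC B4 D1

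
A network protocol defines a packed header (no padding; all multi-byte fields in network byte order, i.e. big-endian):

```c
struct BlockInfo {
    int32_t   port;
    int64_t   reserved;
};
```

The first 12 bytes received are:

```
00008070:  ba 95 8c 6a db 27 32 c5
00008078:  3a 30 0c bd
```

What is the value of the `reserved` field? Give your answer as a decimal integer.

`reserved` follows `port` (4 bytes), so it starts at byte offset 4 and occupies 8 bytes.
Bytes at offsets 4..11: DB 27 32 C5 3A 30 0C BD.
Big-endian stores the most-significant byte at the lowest address.
The bytes are already most-significant first: 0xDB2732C53A300CBD.
Top bit is set, so as a signed 64-bit value this is 0xDB2732C53A300CBD − 2^64 = -2655097632645444419.

-2655097632645444419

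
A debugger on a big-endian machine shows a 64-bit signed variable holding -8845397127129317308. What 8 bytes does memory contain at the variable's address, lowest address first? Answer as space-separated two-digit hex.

Two's complement of -8845397127129317308 in 64 bits: 8845397127129317308 = 0x7AC129D27BCDBFBC; invert → 0x853ED62D84324043; add 1 → 0x853ED62D84324044.
Split into bytes (most-significant first): 85 3E D6 2D 84 32 40 44.
In big-endian order the high byte comes first in memory.
So the memory order matches the most-significant-first order: 85 3E D6 2D 84 32 40 44.

85 3E D6 2D 84 32 40 44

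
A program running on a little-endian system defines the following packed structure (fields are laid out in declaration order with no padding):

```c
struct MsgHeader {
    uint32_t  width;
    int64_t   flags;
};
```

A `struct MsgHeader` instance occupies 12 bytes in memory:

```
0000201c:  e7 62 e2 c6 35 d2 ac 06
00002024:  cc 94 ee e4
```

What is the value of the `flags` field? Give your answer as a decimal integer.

-1950457984598617547

`flags` follows `width` (4 bytes), so it starts at byte offset 4 and occupies 8 bytes.
Bytes at offsets 4..11: 35 D2 AC 06 CC 94 EE E4.
In little-endian order the low byte comes first in memory.
Reassemble most-significant byte first: E4 EE 94 CC 06 AC D2 35 → 0xE4EE94CC06ACD235.
Top bit is set, so as a signed 64-bit value this is 0xE4EE94CC06ACD235 − 2^64 = -1950457984598617547.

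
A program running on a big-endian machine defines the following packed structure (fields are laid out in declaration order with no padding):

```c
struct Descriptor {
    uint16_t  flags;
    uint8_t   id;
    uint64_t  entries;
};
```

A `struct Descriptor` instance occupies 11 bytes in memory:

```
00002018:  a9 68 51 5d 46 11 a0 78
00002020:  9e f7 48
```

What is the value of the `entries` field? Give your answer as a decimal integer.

6721078874813167432

`entries` follows `flags` (2 B), `id` (1 B), so it starts at offset 2 + 1 = 3 and occupies 8 bytes.
Bytes at offsets 3..10: 5D 46 11 A0 78 9E F7 48.
Big-endian: lowest address holds the most-significant byte.
The bytes are already most-significant first: 0x5D4611A0789EF748.
0x5D4611A0789EF748 = 6721078874813167432.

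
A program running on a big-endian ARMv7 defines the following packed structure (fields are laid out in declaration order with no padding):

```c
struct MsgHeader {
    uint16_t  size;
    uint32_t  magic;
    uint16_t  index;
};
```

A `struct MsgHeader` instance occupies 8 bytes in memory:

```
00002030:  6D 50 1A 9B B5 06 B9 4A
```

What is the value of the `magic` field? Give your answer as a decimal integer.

446412038

`magic` follows `size` (2 bytes), so it starts at byte offset 2 and occupies 4 bytes.
Bytes at offsets 2..5: 1A 9B B5 06.
Big-endian: lowest address holds the most-significant byte.
The bytes are already most-significant first: 0x1A9BB506.
0x1A9BB506 = 446412038.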